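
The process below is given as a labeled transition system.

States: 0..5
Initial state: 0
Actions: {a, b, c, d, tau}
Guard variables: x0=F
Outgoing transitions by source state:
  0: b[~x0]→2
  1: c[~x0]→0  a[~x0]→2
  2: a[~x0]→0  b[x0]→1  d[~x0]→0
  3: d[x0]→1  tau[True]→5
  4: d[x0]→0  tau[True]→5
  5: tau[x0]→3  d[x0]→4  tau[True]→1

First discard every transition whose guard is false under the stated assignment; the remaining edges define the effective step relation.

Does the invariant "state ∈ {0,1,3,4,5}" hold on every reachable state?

Answer: INVARIANT VIOLATED at state 2

Working:
Inv-set: {0,1,3,4,5}
Reach set: {0,2}
  0: ok
  2: ✗ unsafe
witness against invariant: b → 2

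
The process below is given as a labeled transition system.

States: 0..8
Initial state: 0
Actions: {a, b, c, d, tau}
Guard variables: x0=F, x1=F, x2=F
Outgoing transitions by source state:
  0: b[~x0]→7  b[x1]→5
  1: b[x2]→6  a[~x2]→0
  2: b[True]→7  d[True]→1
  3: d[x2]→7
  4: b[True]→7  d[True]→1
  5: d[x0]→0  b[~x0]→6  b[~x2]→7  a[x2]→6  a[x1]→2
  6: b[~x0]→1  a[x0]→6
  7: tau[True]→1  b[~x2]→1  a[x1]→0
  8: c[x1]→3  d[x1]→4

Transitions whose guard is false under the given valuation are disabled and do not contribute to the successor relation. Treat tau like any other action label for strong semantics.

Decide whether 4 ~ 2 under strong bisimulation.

Bisimulation quotient by refinement:
  P[0] = {{0,1,2,3,4,5,6,7,8}}
  P[1] = {{0,5,6},{1},{2,4},{3,8},{7}}
  P[2] = {{0},{1},{2,4},{3,8},{5},{6},{7}}
7 equivalence class(es) (converged in 3)
4∈{2,4}, 2∈{2,4}

Answer: BISIMILAR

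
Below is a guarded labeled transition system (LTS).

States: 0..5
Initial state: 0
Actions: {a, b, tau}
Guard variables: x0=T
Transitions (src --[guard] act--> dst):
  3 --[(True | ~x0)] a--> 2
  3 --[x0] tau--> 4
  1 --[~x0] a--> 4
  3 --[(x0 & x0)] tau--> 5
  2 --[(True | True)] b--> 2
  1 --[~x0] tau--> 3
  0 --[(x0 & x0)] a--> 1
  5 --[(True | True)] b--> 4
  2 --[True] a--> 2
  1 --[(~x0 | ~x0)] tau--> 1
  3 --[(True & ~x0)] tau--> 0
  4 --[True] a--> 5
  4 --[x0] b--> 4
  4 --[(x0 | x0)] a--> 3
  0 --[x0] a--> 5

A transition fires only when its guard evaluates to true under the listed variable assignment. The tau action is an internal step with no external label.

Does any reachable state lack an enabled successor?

R = {0,1,2,3,4,5}
  0: a→1  a→5  [2 exit(s)]
  1: ∅  [no exit]
  2: a→2  b→2  [2 exit(s)]
  3: a→2  tau→4  tau→5  [3 exit(s)]
  4: a→3  a→5  b→4  [3 exit(s)]
  5: b→4  [1 exit(s)]
trace reaching 1: a

Answer: DEADLOCK at state 1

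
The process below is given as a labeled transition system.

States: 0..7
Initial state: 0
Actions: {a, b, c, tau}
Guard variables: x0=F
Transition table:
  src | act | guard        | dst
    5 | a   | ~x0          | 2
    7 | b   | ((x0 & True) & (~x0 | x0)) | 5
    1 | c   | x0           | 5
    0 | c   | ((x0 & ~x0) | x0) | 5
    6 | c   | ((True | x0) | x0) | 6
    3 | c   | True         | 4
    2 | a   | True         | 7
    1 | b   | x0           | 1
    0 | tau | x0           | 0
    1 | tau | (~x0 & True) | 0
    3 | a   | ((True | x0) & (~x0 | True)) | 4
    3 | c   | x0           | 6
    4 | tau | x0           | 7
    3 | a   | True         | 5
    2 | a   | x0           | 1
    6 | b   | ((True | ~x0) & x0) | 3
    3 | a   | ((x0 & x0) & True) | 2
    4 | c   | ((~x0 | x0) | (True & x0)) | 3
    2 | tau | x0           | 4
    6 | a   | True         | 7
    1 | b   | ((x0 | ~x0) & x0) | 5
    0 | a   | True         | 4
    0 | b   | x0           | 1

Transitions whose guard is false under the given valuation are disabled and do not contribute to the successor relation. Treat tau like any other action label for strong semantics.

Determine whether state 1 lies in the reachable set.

Answer: UNREACHABLE

Working:
After dropping false guards: 10 live edges.
Layer 0: {0}
Layer 1: {4}  now seen {0,4}
Layer 2: {3}  now seen {0,3,4}
Layer 3: {5}  now seen {0,3,4,5}
Layer 4: {2}  now seen {0,2,3,4,5}
Layer 5: {7}  now seen {0,2,3,4,5,7}
Reach set: {0,2,3,4,5,7}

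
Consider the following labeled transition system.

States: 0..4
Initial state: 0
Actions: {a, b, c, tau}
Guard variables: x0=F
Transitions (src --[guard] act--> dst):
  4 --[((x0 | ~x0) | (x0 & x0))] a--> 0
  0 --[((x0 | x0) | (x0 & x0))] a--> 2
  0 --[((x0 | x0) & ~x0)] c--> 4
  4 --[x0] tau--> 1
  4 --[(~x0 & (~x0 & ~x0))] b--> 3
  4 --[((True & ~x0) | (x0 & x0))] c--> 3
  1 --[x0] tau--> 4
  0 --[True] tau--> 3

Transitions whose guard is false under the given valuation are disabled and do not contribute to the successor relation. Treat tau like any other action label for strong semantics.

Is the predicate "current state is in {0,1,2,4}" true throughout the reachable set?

Safe = {0,1,2,4}
R = {0,3}
  0: ok
  3: ✗ unsafe
witness against invariant: tau → 3

Answer: INVARIANT VIOLATED at state 3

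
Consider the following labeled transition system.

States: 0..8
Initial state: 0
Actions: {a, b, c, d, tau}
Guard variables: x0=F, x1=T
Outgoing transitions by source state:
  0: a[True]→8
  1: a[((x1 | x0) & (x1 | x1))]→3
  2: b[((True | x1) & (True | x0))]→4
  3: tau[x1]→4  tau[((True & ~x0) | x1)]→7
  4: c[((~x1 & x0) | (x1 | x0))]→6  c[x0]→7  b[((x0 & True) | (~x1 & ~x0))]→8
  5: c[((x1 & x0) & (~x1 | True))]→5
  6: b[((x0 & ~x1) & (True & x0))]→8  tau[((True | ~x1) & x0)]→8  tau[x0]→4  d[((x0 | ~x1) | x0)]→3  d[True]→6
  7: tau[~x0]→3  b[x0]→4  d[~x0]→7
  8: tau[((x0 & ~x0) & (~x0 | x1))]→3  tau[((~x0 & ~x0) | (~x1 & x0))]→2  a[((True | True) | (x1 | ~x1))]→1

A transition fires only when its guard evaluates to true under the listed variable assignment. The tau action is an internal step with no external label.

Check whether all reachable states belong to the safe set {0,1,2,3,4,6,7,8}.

Safe = {0,1,2,3,4,6,7,8}
R = {0,1,2,3,4,6,7,8}
  0: ✓
  1: ✓
  2: ✓
  3: ✓
  4: ✓
  6: ✓
  7: ✓
  8: ✓

Answer: INVARIANT HOLDS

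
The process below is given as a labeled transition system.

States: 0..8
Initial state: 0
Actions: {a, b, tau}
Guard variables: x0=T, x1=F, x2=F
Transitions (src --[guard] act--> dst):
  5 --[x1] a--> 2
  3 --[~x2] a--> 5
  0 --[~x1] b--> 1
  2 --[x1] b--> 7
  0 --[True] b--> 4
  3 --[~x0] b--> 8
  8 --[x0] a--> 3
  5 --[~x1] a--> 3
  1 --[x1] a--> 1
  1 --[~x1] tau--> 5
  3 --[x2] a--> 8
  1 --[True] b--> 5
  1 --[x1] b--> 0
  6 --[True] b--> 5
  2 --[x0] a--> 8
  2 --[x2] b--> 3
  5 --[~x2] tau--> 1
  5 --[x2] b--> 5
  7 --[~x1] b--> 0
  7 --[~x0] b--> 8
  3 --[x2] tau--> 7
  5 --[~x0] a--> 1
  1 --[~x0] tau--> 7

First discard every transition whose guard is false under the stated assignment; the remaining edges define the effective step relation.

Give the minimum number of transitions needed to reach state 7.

Answer: UNREACHABLE

Analysis:
Layered search for 7:
  Layer 0: {0}
  Layer 1: {1,4}
  Layer 2: {5}
  Layer 3: {3}
7 never appears.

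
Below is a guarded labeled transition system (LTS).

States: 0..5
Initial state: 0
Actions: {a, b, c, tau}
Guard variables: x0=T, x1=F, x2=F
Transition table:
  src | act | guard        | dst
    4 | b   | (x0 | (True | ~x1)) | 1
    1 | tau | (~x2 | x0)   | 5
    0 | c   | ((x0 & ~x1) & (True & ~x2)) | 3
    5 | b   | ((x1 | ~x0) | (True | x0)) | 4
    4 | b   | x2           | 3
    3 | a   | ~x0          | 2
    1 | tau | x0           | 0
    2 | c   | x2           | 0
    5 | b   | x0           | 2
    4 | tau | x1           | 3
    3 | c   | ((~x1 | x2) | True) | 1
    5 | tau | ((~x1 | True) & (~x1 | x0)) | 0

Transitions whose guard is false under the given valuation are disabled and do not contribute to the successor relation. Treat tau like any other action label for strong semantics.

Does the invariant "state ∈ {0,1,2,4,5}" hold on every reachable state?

Answer: INVARIANT VIOLATED at state 3

Trace:
Inv-set: {0,1,2,4,5}
R = {0,1,2,3,4,5}
  0: safe
  1: safe
  2: safe
  3: ✗ unsafe
  4: safe
  5: safe
reach 3 via c — violates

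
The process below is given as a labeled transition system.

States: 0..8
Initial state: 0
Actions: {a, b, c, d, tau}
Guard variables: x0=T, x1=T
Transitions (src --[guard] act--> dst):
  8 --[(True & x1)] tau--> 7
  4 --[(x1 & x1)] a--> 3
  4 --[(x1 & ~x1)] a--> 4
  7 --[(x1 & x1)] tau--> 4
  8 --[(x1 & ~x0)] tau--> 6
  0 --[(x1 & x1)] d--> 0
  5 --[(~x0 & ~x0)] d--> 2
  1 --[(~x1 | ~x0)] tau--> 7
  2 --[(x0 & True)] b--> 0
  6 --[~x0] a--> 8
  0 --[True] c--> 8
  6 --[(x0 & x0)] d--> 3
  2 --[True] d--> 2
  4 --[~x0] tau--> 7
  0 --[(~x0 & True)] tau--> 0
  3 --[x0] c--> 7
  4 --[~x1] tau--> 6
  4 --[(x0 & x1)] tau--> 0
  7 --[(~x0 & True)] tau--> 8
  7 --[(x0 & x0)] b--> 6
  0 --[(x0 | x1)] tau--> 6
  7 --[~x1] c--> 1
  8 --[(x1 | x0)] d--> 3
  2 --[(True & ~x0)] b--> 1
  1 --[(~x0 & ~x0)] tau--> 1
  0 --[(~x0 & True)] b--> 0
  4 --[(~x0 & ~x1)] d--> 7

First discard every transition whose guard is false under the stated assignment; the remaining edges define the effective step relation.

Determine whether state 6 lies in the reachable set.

13 transition(s) survive guard evaluation.
depth 0: {0}
depth 1: {6,8}  total {0,6,8}
depth 2: {3,7}  total {0,3,6,7,8}
depth 3: {4}  total {0,3,4,6,7,8}
Reachable = {0,3,4,6,7,8}
trace reaching 6: tau

Answer: REACHABLE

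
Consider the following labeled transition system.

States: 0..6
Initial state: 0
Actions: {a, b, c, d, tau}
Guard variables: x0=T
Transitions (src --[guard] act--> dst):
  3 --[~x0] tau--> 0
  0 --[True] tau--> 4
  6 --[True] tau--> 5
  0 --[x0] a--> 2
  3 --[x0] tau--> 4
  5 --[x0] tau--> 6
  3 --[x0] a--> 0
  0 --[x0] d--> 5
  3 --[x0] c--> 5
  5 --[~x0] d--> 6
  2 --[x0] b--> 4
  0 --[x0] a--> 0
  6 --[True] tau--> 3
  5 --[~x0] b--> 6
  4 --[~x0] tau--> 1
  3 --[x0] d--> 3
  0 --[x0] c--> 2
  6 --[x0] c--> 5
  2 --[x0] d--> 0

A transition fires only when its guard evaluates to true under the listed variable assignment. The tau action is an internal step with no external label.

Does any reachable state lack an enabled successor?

R = {0,2,3,4,5,6}
  0: a→0  a→2  c→2  d→5  tau→4  [5 out]
  2: b→4  d→0  [2 out]
  3: a→0  c→5  d→3  tau→4  [4 out]
  4: ∅  [STUCK]
  5: tau→6  [1 out]
  6: c→5  tau→3  tau→5  [3 out]
witness 4: tau

Answer: DEADLOCK at state 4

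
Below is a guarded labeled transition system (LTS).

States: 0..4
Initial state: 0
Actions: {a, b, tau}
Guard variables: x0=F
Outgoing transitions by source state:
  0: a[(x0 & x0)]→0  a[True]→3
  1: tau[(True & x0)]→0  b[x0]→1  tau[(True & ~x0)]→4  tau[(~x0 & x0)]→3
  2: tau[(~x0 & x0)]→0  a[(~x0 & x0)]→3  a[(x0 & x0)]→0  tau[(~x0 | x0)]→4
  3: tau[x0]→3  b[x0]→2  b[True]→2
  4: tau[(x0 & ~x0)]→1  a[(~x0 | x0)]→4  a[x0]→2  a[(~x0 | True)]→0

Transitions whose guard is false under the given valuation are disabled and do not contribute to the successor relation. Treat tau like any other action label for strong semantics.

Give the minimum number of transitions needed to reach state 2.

Layered search for 2:
  L0 = {0}
  L1 = {3}
  L2 = {2}
depth(2)=2, e.g. a·b

Answer: 2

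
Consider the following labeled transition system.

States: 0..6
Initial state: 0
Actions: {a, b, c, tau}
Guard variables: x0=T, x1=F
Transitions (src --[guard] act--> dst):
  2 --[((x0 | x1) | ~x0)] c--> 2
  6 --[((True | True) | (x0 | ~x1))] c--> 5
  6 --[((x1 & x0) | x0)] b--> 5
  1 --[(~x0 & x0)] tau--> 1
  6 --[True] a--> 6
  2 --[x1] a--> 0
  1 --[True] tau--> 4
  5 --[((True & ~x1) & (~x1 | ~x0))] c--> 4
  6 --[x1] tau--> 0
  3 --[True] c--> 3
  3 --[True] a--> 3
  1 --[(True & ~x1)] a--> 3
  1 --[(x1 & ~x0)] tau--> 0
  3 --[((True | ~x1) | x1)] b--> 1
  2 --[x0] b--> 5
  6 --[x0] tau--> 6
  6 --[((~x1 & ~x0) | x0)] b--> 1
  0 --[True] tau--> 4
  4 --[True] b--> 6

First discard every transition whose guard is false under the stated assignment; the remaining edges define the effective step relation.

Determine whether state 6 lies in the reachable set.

Guard filter leaves 15 enabled edge(s).
L0 = {0}
L1 = {4}  cumulative {0,4}
L2 = {6}  cumulative {0,4,6}
L3 = {1,5}  cumulative {0,1,4,5,6}
L4 = {3}  cumulative {0,1,3,4,5,6}
Reach set: {0,1,3,4,5,6}
trace reaching 6: tau·b

Answer: REACHABLE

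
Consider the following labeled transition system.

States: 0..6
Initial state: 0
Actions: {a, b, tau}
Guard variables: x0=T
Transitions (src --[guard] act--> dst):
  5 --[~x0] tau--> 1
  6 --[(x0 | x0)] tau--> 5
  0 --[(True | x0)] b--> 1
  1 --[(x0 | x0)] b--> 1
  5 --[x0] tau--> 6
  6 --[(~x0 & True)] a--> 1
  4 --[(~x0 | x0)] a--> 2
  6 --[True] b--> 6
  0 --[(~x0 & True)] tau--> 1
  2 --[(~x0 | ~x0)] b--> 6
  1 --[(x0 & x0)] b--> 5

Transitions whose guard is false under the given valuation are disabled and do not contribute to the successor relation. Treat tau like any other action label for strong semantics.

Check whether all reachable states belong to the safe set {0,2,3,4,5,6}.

Safe = {0,2,3,4,5,6}
Reachable = {0,1,5,6}
  0: ✓
  1: ✗ unsafe
  5: ✓
  6: ✓
counterexample path to 1: b

Answer: INVARIANT VIOLATED at state 1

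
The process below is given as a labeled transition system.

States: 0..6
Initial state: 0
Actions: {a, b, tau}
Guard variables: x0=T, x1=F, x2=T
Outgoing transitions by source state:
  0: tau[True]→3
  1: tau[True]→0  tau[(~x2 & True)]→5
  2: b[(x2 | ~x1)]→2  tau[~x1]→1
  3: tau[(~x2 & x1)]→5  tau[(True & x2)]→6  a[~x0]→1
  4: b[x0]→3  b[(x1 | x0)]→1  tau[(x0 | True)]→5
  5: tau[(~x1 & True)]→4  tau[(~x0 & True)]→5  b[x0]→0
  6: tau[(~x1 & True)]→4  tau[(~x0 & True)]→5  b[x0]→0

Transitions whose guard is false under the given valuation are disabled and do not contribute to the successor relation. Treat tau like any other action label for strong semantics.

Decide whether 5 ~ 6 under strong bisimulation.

Answer: BISIMILAR

Trace:
Bisimulation quotient by refinement:
  P[0] = {{0,1,2,3,4,5,6}}
  P[1] = {{0,1,3},{2,4,5,6}}
  P[2] = {{0,1},{2},{3},{4,5,6}}
  P[3] = {{0},{1},{2},{3},{4},{5,6}}
stable after 4 split(s): 6 block(s)
5∈{5,6}, 6∈{5,6}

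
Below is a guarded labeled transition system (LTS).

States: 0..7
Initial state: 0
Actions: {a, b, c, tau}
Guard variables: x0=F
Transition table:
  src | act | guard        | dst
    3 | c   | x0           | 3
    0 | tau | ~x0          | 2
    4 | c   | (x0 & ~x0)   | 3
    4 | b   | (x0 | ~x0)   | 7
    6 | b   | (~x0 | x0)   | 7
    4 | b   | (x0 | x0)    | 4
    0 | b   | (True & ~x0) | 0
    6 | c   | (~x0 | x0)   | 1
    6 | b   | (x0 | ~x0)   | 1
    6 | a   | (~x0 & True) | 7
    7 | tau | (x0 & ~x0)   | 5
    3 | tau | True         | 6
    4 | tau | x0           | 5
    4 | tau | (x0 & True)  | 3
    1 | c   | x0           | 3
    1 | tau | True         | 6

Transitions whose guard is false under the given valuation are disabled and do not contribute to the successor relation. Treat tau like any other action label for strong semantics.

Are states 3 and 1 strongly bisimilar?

Answer: BISIMILAR

Analysis:
Bisimulation quotient by refinement:
  π0 = {{0,1,2,3,4,5,6,7}}
  π1 = {{0},{1,3},{2,5,7},{4},{6}}
5 equivalence class(es) (converged in 2)
[3]={1,3}  [1]={1,3}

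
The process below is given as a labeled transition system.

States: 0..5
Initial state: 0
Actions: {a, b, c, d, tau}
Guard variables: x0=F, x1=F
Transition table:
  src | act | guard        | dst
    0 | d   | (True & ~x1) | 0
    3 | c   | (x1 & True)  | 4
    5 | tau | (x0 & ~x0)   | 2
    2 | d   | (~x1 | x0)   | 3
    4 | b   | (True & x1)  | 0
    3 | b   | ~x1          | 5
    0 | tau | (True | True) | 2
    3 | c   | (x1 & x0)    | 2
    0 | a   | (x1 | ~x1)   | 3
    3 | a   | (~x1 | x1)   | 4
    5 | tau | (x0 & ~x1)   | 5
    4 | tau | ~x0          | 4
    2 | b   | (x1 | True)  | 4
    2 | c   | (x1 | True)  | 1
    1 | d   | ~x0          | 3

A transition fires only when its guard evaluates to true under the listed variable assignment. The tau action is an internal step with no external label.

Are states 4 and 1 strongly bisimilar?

Bisimulation quotient by refinement:
  round 0: {{0,1,2,3,4,5}}
  round 1: {{0},{1},{2},{3},{4},{5}}
6 equivalence class(es) (converged in 2)
class of 4: {4}; class of 1: {1}

Answer: NOT BISIMILAR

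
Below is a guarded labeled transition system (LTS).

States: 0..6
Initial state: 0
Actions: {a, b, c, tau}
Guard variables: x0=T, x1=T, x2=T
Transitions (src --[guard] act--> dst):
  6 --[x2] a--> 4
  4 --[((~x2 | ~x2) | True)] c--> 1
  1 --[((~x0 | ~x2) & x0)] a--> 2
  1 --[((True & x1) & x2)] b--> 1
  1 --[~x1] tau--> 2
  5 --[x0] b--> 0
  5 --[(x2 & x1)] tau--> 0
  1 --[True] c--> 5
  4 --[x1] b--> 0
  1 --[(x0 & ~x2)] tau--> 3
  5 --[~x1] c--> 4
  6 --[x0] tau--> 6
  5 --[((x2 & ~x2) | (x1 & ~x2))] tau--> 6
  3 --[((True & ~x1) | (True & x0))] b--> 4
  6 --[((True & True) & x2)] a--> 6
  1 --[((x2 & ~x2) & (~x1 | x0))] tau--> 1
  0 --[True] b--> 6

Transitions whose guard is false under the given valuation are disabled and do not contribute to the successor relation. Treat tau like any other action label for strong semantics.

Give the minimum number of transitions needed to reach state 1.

Breadth-first toward 1:
  depth 0: {0}
  depth 1: {6}
  depth 2: {4}
  depth 3: {1}
1 enters at depth 3; path b·a·c

Answer: 3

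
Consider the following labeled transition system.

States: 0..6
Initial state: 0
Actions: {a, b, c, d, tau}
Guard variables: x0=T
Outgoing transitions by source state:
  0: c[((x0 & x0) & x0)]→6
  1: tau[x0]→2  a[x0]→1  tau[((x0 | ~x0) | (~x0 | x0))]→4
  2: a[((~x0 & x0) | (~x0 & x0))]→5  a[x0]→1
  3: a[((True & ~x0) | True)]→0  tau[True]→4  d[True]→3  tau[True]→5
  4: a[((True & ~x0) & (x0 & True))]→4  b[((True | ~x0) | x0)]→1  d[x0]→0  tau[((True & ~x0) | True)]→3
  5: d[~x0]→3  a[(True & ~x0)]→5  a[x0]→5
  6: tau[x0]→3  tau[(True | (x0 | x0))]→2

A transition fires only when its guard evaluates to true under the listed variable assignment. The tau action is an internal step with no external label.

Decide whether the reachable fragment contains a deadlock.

Answer: DEADLOCK-FREE

Analysis:
R = {0,1,2,3,4,5,6}
  0: c→6  [1 exit(s)]
  1: a→1  tau→2  tau→4  [3 exit(s)]
  2: a→1  [1 exit(s)]
  3: a→0  d→3  tau→4  tau→5  [4 exit(s)]
  4: b→1  d→0  tau→3  [3 exit(s)]
  5: a→5  [1 exit(s)]
  6: tau→2  tau→3  [2 exit(s)]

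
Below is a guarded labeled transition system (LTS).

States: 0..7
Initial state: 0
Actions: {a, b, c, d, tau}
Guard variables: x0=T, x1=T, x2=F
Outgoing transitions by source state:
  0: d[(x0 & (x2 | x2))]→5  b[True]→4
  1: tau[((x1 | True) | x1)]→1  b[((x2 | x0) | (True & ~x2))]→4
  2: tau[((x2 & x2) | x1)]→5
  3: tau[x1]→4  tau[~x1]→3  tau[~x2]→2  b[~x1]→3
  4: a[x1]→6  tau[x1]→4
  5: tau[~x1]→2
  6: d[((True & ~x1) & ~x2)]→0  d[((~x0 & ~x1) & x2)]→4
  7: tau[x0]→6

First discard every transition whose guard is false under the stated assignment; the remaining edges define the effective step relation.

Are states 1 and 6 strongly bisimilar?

Compute ~ classes (split until stable):
  round 0: {{0,1,2,3,4,5,6,7}}
  round 1: {{0},{1},{2,3,7},{4},{5,6}}
  round 2: {{0},{1},{2,7},{3},{4},{5,6}}
6 equivalence class(es) (converged in 3)
[1]={1}  [6]={5,6}

Answer: NOT BISIMILAR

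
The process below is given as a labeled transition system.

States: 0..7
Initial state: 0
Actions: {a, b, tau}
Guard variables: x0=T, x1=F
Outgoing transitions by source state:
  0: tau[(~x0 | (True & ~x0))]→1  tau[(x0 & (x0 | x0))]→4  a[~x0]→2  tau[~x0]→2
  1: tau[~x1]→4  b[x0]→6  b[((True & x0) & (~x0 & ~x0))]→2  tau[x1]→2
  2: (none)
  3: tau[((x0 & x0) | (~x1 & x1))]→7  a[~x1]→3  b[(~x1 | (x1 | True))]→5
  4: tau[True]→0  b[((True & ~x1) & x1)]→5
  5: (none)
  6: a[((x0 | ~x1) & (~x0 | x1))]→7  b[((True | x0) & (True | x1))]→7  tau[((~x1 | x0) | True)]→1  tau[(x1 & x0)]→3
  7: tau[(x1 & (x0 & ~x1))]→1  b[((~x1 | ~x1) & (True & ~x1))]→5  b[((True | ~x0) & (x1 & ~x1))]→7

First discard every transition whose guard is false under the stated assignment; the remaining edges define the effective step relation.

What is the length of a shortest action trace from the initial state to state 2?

BFS to 2:
  Layer 0: {0}
  Layer 1: {4}
2 never appears.

Answer: UNREACHABLE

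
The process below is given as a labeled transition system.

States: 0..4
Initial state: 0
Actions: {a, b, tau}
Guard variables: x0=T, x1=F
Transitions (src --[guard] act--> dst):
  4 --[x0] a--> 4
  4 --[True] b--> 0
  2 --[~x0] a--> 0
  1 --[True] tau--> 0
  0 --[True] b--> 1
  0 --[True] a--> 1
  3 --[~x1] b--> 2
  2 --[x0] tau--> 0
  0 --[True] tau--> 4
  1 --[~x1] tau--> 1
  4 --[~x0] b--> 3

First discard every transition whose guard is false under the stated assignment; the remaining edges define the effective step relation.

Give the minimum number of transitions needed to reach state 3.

Answer: UNREACHABLE

Analysis:
BFS to 3:
  L0 = {0}
  L1 = {1,4}
3 never appears.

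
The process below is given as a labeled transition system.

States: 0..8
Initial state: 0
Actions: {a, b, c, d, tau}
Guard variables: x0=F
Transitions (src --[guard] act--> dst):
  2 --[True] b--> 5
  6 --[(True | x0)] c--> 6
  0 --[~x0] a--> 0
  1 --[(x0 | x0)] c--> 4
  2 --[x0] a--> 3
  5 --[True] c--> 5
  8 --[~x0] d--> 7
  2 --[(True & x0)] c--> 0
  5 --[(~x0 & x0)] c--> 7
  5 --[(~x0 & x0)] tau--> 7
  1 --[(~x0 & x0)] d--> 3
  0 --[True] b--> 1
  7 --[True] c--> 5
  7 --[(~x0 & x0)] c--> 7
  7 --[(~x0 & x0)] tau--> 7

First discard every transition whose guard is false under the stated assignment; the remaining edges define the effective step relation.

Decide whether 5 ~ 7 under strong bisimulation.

Answer: BISIMILAR

Working:
Refine partition for ~:
  P[0] = {{0,1,2,3,4,5,6,7,8}}
  P[1] = {{0},{1,3,4},{2},{5,6,7},{8}}
stable after 2 split(s): 5 block(s)
[5]={5,6,7}  [7]={5,6,7}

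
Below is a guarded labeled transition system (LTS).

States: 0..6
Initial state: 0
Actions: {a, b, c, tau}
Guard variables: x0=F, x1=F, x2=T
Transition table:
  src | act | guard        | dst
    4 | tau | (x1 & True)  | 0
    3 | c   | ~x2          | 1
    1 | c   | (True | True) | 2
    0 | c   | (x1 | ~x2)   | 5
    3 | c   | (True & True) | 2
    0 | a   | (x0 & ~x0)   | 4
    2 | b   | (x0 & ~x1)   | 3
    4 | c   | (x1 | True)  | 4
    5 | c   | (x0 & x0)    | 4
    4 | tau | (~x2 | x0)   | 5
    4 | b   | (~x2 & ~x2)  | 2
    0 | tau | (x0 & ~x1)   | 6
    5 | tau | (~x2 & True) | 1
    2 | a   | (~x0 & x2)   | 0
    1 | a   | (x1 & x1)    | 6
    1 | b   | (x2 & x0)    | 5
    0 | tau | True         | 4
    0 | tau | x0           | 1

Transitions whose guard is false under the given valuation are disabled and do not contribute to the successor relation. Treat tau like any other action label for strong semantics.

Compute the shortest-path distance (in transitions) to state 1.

Layered search for 1:
  depth 0: {0}
  depth 1: {4}
1 never appears.

Answer: UNREACHABLE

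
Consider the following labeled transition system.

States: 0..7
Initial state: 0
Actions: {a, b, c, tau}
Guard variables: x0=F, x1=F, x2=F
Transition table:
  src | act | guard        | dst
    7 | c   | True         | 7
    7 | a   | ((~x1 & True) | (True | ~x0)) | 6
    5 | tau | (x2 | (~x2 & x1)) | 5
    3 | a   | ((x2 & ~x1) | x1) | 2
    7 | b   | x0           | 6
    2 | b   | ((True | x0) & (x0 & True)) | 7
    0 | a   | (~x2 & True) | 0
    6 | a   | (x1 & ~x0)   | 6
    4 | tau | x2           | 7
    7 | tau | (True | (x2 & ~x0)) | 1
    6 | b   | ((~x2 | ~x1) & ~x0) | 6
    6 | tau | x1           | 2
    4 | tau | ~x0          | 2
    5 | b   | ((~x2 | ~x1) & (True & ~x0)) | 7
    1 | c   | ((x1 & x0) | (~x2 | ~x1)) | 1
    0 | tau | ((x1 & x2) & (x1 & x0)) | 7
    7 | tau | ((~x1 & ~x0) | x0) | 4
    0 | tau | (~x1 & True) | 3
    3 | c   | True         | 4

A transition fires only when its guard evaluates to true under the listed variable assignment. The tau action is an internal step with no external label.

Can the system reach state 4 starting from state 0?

Answer: REACHABLE

Analysis:
11 transition(s) survive guard evaluation.
depth 0: {0}
depth 1: {3}  total {0,3}
depth 2: {4}  total {0,3,4}
depth 3: {2}  total {0,2,3,4}
Reachable = {0,2,3,4}
witness 4: tau·c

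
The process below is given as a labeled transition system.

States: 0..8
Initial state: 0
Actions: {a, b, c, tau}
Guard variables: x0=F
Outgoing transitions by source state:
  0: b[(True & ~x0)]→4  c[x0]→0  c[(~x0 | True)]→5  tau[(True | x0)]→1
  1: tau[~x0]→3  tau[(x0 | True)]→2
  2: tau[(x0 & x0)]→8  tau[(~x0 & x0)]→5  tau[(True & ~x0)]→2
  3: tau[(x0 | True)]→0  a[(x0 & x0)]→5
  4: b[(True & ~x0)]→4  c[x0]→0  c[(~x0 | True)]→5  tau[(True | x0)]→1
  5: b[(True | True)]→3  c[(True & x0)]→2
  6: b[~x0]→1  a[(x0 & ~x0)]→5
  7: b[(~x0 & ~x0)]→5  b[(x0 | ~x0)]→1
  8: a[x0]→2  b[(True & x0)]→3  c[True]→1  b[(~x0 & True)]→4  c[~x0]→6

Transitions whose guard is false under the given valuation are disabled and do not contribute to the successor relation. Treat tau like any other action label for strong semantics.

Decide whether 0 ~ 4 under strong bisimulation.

Bisimulation quotient by refinement:
  round 0: {{0,1,2,3,4,5,6,7,8}}
  round 1: {{0,4},{1,2,3},{5,6,7},{8}}
  round 2: {{0,4},{1,2},{3},{5,6},{7},{8}}
  round 3: {{0,4},{1},{2},{3},{5},{6},{7},{8}}
stable after 4 split(s): 8 block(s)
[0]={0,4}  [4]={0,4}

Answer: BISIMILAR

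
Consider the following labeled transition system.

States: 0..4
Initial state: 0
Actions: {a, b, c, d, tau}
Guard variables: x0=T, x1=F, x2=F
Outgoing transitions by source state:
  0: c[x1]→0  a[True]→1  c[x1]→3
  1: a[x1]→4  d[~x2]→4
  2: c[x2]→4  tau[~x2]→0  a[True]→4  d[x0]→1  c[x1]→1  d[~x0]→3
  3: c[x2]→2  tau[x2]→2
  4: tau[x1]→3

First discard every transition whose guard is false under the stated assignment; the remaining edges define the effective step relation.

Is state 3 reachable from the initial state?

Answer: UNREACHABLE

Working:
Guard filter leaves 5 enabled edge(s).
Layer 0: {0}
Layer 1: {1}  now seen {0,1}
Layer 2: {4}  now seen {0,1,4}
Reachable = {0,1,4}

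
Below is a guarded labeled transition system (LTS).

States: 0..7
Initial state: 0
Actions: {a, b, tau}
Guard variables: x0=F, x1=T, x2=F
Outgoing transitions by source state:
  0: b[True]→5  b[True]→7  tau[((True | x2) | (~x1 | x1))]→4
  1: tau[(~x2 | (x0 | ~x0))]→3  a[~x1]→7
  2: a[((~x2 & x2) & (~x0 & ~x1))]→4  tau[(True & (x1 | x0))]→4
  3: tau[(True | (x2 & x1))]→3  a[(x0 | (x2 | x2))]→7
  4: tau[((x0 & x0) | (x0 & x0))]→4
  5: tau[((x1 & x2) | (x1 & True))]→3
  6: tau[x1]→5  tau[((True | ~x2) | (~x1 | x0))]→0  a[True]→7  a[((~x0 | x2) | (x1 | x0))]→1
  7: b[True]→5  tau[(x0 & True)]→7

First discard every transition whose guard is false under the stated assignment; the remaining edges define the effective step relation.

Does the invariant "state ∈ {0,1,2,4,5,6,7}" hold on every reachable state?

Answer: INVARIANT VIOLATED at state 3

Trace:
Inv-set: {0,1,2,4,5,6,7}
Reachable = {0,3,4,5,7}
  0: safe
  3: ✗ unsafe
  4: safe
  5: safe
  7: safe
witness against invariant: b·tau → 3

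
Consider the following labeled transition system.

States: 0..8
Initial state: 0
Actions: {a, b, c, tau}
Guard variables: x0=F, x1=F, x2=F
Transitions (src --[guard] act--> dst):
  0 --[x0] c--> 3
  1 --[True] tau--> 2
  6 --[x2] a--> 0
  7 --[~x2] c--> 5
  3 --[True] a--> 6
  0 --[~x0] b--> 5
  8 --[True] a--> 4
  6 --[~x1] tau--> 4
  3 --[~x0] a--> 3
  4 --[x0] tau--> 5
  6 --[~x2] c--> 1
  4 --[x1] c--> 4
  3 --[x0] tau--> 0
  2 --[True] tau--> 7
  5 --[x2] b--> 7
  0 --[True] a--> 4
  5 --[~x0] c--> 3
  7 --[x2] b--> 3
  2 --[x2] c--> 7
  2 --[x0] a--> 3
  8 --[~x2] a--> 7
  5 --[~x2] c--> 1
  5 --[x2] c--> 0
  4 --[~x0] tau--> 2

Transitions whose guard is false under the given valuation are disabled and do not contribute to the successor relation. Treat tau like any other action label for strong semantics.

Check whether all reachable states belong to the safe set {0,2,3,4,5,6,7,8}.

Answer: INVARIANT VIOLATED at state 1

Analysis:
Inv-set: {0,2,3,4,5,6,7,8}
Reachable = {0,1,2,3,4,5,6,7}
  0: safe
  1: outside
  2: safe
  3: safe
  4: safe
  5: safe
  6: safe
  7: safe
witness against invariant: b·c → 1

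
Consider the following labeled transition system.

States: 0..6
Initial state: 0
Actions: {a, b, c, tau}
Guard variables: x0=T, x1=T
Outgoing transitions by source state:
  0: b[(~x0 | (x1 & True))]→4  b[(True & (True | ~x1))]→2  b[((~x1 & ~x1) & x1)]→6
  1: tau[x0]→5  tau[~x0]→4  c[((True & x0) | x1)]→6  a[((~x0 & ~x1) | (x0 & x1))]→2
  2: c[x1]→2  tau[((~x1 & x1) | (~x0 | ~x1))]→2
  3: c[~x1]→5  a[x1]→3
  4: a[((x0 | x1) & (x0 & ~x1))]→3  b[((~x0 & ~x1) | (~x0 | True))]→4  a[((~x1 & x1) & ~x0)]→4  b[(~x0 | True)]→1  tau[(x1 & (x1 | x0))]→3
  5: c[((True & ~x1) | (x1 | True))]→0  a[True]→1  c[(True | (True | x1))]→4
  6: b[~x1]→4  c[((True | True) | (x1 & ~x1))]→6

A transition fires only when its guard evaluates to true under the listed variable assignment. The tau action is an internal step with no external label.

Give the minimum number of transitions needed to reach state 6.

BFS to 6:
  L0 = {0}
  L1 = {2,4}
  L2 = {1,3}
  L3 = {5,6}
depth(6)=3, e.g. b·b·c

Answer: 3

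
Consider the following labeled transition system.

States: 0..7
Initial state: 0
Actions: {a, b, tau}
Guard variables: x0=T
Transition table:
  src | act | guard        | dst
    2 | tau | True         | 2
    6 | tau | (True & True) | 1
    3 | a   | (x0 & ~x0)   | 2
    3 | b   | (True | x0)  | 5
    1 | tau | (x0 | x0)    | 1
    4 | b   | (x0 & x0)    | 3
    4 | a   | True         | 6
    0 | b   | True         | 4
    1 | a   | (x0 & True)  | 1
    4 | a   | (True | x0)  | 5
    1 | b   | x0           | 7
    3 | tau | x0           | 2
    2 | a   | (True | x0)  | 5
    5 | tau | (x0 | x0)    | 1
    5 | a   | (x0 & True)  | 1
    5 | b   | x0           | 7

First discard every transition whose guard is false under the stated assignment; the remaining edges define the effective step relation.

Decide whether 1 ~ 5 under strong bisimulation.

Refine partition for ~:
  round 0: {{0,1,2,3,4,5,6,7}}
  round 1: {{0},{1,5},{2},{3},{4},{6},{7}}
stable after 2 split(s): 7 block(s)
class of 1: {1,5}; class of 5: {1,5}

Answer: BISIMILAR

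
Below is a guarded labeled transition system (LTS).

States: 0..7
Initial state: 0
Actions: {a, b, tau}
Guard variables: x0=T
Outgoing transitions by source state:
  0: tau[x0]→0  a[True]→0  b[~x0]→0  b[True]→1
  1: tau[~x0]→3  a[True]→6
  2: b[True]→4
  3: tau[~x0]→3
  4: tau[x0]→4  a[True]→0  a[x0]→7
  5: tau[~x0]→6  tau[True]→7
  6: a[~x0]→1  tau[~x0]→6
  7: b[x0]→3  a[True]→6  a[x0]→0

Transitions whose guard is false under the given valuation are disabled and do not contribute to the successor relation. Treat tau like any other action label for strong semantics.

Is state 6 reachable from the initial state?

12 transition(s) survive guard evaluation.
Layer 0: {0}
Layer 1: {1}  total {0,1}
Layer 2: {6}  total {0,1,6}
Reach set: {0,1,6}
witness 6: b·a

Answer: REACHABLE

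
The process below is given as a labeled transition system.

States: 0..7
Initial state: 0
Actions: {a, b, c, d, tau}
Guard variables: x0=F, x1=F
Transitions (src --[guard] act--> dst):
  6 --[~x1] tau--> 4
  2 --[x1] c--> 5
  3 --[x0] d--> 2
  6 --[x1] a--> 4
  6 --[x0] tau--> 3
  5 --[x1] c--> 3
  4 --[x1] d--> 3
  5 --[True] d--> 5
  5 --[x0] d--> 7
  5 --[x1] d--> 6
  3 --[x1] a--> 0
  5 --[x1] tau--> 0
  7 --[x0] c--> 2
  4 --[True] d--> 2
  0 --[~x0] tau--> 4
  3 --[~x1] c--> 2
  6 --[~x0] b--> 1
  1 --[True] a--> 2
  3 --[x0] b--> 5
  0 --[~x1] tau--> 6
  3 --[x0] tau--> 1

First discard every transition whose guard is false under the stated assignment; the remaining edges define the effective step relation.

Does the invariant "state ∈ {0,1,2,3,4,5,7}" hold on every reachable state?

Allowed set {0,1,2,3,4,5,7}
Reachable = {0,1,2,4,6}
  0: safe
  1: safe
  2: safe
  4: safe
  6: VIOLATES
witness against invariant: tau → 6

Answer: INVARIANT VIOLATED at state 6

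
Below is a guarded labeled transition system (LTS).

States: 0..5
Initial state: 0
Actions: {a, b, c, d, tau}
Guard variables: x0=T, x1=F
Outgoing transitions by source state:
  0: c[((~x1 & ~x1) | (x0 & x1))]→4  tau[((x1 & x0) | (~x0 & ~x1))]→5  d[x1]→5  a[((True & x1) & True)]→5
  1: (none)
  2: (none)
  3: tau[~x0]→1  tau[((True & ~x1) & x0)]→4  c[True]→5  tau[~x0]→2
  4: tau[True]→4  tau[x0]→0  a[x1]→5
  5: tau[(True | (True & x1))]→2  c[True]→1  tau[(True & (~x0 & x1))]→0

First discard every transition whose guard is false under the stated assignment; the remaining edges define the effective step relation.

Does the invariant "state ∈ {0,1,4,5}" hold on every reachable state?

Answer: INVARIANT HOLDS

Working:
Safe = {0,1,4,5}
Reachable = {0,4}
  0: ok
  4: ok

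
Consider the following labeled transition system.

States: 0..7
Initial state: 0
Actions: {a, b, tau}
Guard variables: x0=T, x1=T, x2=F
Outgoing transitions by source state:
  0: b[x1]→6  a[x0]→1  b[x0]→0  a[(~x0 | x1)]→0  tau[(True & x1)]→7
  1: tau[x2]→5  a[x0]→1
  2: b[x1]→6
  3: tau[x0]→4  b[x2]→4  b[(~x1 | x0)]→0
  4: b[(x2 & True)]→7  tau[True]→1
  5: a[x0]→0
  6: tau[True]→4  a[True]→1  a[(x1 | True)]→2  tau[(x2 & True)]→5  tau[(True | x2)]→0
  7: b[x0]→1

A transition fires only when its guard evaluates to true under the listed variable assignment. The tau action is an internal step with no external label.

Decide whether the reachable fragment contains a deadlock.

R = {0,1,2,4,6,7}
  0: a→0  a→1  b→0  b→6  tau→7  [5 out]
  1: a→1  [1 out]
  2: b→6  [1 out]
  4: tau→1  [1 out]
  6: a→1  a→2  tau→0  tau→4  [4 out]
  7: b→1  [1 out]

Answer: DEADLOCK-FREE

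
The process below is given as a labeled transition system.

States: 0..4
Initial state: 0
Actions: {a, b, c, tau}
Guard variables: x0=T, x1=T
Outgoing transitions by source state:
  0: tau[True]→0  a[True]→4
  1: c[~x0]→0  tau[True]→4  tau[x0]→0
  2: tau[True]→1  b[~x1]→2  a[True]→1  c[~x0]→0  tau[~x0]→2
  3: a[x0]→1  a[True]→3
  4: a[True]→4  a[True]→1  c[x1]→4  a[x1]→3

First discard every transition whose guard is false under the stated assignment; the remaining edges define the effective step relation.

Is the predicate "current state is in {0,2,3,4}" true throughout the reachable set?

Allowed set {0,2,3,4}
Reachable = {0,1,3,4}
  0: safe
  1: outside
  3: safe
  4: safe
reach 1 via a·a — violates

Answer: INVARIANT VIOLATED at state 1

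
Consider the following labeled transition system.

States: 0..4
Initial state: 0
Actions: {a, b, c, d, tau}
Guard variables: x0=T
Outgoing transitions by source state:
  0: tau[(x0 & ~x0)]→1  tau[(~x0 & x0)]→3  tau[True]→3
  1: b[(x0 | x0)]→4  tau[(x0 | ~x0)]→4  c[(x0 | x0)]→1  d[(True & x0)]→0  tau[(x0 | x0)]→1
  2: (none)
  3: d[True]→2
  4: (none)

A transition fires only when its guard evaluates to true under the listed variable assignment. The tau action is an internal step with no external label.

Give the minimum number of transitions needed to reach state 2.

Answer: 2

Analysis:
Breadth-first toward 2:
  depth 0: {0}
  depth 1: {3}
  depth 2: {2}
depth(2)=2, e.g. tau·d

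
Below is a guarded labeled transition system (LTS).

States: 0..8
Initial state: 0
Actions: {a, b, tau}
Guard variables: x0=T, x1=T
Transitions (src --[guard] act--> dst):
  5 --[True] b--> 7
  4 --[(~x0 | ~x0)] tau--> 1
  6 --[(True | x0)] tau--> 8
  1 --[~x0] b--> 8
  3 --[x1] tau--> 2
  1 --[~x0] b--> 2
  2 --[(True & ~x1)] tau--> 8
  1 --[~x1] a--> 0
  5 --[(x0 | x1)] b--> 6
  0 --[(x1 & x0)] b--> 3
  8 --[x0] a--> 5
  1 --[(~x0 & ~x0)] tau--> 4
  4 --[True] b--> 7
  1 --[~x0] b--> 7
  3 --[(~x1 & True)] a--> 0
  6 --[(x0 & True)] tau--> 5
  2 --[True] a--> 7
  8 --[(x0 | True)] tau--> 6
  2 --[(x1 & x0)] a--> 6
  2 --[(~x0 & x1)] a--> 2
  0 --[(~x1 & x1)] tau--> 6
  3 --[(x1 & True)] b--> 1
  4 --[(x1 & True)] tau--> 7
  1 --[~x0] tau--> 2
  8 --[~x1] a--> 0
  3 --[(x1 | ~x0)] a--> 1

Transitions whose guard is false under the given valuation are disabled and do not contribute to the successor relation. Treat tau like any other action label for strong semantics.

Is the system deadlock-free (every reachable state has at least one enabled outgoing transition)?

Answer: DEADLOCK at state 1

Analysis:
Reach set: {0,1,2,3,5,6,7,8}
  0: b→3  [1 out]
  1: ∅  [deadlock]
  2: a→6  a→7  [2 out]
  3: a→1  b→1  tau→2  [3 out]
  5: b→6  b→7  [2 out]
  6: tau→5  tau→8  [2 out]
  7: ∅  [deadlock]
  8: a→5  tau→6  [2 out]
trace reaching 1: b·b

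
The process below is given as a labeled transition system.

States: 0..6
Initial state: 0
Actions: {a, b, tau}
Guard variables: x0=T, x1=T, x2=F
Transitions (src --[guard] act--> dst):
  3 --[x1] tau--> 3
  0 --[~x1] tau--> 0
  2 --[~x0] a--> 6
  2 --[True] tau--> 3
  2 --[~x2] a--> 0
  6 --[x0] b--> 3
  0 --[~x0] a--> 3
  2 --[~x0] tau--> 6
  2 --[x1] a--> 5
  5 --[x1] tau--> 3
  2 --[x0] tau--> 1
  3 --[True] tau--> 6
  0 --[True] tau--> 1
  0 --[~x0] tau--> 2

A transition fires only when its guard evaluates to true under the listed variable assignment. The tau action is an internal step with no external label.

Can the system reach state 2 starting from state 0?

After dropping false guards: 9 live edges.
depth 0: {0}
depth 1: {1}  now seen {0,1}
R = {0,1}

Answer: UNREACHABLE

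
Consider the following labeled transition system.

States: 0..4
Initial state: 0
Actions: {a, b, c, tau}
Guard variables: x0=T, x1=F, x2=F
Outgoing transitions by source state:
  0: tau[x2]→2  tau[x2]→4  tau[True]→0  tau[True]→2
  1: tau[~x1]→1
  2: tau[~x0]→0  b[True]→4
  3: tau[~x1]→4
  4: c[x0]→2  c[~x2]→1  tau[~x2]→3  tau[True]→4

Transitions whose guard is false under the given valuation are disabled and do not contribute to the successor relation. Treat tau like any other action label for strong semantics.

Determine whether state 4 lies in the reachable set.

Answer: REACHABLE

Working:
Guard filter leaves 9 enabled edge(s).
depth 0: {0}
depth 1: {2}  now seen {0,2}
depth 2: {4}  now seen {0,2,4}
depth 3: {1,3}  now seen {0,1,2,3,4}
R = {0,1,2,3,4}
trace reaching 4: tau·b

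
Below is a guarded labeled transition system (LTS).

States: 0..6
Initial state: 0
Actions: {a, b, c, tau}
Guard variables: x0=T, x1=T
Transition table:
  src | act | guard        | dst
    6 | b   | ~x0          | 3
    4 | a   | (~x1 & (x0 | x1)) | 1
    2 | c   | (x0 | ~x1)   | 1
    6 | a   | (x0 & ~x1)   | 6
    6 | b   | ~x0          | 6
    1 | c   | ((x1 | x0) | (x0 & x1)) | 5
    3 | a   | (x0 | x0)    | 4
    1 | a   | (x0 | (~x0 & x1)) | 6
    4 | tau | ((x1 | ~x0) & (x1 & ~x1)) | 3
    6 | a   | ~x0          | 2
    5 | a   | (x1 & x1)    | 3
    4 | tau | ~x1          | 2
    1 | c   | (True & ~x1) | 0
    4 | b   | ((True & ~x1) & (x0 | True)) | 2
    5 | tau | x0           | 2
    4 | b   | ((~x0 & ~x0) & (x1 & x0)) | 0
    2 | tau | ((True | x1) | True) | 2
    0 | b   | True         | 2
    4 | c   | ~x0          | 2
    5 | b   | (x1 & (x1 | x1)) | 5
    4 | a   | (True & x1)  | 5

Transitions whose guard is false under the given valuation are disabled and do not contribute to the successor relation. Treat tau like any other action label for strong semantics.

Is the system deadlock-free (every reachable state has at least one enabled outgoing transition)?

Reachable = {0,1,2,3,4,5,6}
  0: b→2  [deg 1]
  1: a→6  c→5  [deg 2]
  2: c→1  tau→2  [deg 2]
  3: a→4  [deg 1]
  4: a→5  [deg 1]
  5: a→3  b→5  tau→2  [deg 3]
  6: ∅  [no exit]
Path to 6: b·c·a

Answer: DEADLOCK at state 6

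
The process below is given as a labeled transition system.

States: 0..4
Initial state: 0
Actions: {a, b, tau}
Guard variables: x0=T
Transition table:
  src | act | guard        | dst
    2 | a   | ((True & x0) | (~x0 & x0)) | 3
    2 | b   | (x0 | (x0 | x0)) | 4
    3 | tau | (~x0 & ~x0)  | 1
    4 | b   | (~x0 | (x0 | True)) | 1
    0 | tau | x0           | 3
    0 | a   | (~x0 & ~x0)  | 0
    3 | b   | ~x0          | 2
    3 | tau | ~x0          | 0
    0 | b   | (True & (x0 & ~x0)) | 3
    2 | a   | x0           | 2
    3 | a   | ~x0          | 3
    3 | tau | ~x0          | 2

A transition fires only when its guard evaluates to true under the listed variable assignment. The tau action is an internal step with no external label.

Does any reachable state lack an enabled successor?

R = {0,3}
  0: tau→3  [1 exit(s)]
  3: ∅  [no exit]
witness 3: tau

Answer: DEADLOCK at state 3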